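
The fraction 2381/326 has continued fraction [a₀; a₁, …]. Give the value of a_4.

2

2381 ÷ 326 → quotient 7, remainder 99
326 ÷ 99 → quotient 3, remainder 29
99 ÷ 29 → quotient 3, remainder 12
29 ÷ 12 → quotient 2, remainder 5
12 ÷ 5 → quotient 2, remainder 2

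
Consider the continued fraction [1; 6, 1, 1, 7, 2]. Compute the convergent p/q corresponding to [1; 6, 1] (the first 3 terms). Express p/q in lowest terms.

Work from the innermost term outward:
Start with 1.
6 + 1/(1/1) = 6 + 1/1 = 7/1
1 + 1/(7/1) = 1 + 1/7 = 8/7

8/7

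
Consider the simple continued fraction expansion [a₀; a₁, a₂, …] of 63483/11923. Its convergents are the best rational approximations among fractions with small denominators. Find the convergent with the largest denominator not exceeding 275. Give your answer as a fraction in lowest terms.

a_0 = 5: 5/1  (≤ bound)
a_1 = 3: 16/3  (≤ bound)
a_2 = 12: 197/37  (≤ bound)
a_3 = 7: 1395/262  (≤ bound)
a_4 = 1: 1592/299  (> 275, stop)

1395/262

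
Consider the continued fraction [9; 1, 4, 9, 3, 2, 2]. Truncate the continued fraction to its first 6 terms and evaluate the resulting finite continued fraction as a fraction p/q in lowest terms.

3255/332

a_0 = 9: 9/1
a_1 = 1: 10/1
a_2 = 4: 49/5
a_3 = 9: 451/46
a_4 = 3: 1402/143
a_5 = 2: 3255/332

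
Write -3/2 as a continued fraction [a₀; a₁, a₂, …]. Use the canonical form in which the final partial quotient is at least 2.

[-2; 2]

Apply division with remainder until the remainder is 0:
⌊-3/2⌋ = -2, remainder 1
⌊2/1⌋ = 2, remainder 0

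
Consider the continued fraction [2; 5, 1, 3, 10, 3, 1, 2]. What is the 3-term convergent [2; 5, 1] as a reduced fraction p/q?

13/6

a_0 = 2: 2/1
a_1 = 5: 11/5
a_2 = 1: 13/6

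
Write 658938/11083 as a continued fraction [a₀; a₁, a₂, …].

[59; 2, 5, 27, 1, 4, 7]

658938 = 59·11083 + 5041, so a_0 = 59
11083 = 2·5041 + 1001, so a_1 = 2
5041 = 5·1001 + 36, so a_2 = 5
1001 = 27·36 + 29, so a_3 = 27
36 = 1·29 + 7, so a_4 = 1
29 = 4·7 + 1, so a_5 = 4
7 = 7·1 + 0, so a_6 = 7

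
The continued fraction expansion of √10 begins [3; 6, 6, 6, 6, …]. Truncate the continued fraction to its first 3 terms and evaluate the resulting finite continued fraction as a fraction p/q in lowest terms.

Start with 6.
6 + 1/(6/1) = 6 + 1/6 = 37/6
3 + 1/(37/6) = 3 + 6/37 = 117/37

117/37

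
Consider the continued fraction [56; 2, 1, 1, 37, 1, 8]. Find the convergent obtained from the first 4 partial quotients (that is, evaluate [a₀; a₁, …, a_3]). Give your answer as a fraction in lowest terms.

282/5

Build up convergents one term at a time:
a_0 = 56: 56/1
a_1 = 2: 113/2
a_2 = 1: 169/3
a_3 = 1: 282/5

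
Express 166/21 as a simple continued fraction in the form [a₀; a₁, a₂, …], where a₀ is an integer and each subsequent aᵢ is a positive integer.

⌊166/21⌋ = 7, remainder 19
⌊21/19⌋ = 1, remainder 2
⌊19/2⌋ = 9, remainder 1
⌊2/1⌋ = 2, remainder 0

[7; 1, 9, 2]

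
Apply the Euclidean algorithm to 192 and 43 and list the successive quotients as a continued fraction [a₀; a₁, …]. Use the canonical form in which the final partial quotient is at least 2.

[4; 2, 6, 1, 2]

Apply division with remainder until the remainder is 0:
⌊192/43⌋ = 4, remainder 20
⌊43/20⌋ = 2, remainder 3
⌊20/3⌋ = 6, remainder 2
⌊3/2⌋ = 1, remainder 1
⌊2/1⌋ = 2, remainder 0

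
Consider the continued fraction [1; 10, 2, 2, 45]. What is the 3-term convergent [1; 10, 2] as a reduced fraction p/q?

23/21

Start with 2.
10 + 1/(2/1) = 10 + 1/2 = 21/2
1 + 1/(21/2) = 1 + 2/21 = 23/21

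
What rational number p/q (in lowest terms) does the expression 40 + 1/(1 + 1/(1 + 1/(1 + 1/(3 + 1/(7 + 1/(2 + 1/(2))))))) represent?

17149/422

Start with 2.
2 + 1/(2/1) = 2 + 1/2 = 5/2
7 + 1/(5/2) = 7 + 2/5 = 37/5
3 + 1/(37/5) = 3 + 5/37 = 116/37
1 + 1/(116/37) = 1 + 37/116 = 153/116
1 + 1/(153/116) = 1 + 116/153 = 269/153
1 + 1/(269/153) = 1 + 153/269 = 422/269
40 + 1/(422/269) = 40 + 269/422 = 17149/422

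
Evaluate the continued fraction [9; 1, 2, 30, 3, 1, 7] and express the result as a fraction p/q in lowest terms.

Work from the innermost term outward:
Start with 7.
1 + 1/(7/1) = 1 + 1/7 = 8/7
3 + 1/(8/7) = 3 + 7/8 = 31/8
30 + 1/(31/8) = 30 + 8/31 = 938/31
2 + 1/(938/31) = 2 + 31/938 = 1907/938
1 + 1/(1907/938) = 1 + 938/1907 = 2845/1907
9 + 1/(2845/1907) = 9 + 1907/2845 = 27512/2845

27512/2845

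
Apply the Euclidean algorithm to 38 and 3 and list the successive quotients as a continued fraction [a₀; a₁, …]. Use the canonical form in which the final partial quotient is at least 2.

Repeatedly divide and take the remainder:
38 = 12·3 + 2, so a_0 = 12
3 = 1·2 + 1, so a_1 = 1
2 = 2·1 + 0, so a_2 = 2

[12; 1, 2]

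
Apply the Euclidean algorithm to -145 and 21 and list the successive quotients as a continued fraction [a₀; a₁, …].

Run the Euclidean algorithm, recording each quotient:
-145 ÷ 21 → quotient -7, remainder 2
21 ÷ 2 → quotient 10, remainder 1
2 ÷ 1 → quotient 2, remainder 0

[-7; 10, 2]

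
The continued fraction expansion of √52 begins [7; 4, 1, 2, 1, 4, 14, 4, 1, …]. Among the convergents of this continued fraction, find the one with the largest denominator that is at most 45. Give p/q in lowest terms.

a_0 = 7: 7/1  (≤ bound)
a_1 = 4: 29/4  (≤ bound)
a_2 = 1: 36/5  (≤ bound)
a_3 = 2: 101/14  (≤ bound)
a_4 = 1: 137/19  (≤ bound)
a_5 = 4: 649/90  (> 45, stop)

137/19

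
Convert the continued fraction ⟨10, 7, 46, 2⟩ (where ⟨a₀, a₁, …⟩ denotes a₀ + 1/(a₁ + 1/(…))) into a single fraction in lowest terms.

Use the convergent recurrence hₖ = aₖ·hₖ₋₁ + hₖ₋₂ (and likewise for the denominators kₖ):
a_0 = 10: 10/1
a_1 = 7: 71/7
a_2 = 46: 3276/323
a_3 = 2: 6623/653

6623/653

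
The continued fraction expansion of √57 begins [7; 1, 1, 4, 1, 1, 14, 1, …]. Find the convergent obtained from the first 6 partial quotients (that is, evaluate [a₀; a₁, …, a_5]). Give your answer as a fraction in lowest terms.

Use the convergent recurrence hₖ = aₖ·hₖ₋₁ + hₖ₋₂ (and likewise for the denominators kₖ):
a_0 = 7: 7/1
a_1 = 1: 8/1
a_2 = 1: 15/2
a_3 = 4: 68/9
a_4 = 1: 83/11
a_5 = 1: 151/20

151/20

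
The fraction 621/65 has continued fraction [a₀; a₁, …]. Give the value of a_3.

4

Apply division with remainder until the remainder is 0:
⌊621/65⌋ = 9, remainder 36
⌊65/36⌋ = 1, remainder 29
⌊36/29⌋ = 1, remainder 7
⌊29/7⌋ = 4, remainder 1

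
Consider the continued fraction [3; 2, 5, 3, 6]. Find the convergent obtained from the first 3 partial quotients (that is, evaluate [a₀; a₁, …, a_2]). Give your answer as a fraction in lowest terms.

Build up convergents one term at a time:
a_0 = 3: 3/1
a_1 = 2: 7/2
a_2 = 5: 38/11

38/11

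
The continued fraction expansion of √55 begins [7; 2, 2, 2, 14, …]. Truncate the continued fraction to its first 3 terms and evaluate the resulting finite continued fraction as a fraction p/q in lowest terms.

37/5

a_0 = 7: 7/1
a_1 = 2: 15/2
a_2 = 2: 37/5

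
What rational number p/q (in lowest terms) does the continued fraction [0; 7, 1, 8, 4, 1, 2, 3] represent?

Build up convergents one term at a time:
a_0 = 0: 0/1
a_1 = 7: 1/7
a_2 = 1: 1/8
a_3 = 8: 9/71
a_4 = 4: 37/292
a_5 = 1: 46/363
a_6 = 2: 129/1018
a_7 = 3: 433/3417

433/3417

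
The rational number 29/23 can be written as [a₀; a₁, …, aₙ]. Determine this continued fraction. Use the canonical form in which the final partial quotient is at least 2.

Repeatedly divide and take the remainder:
29 ÷ 23 → quotient 1, remainder 6
23 ÷ 6 → quotient 3, remainder 5
6 ÷ 5 → quotient 1, remainder 1
5 ÷ 1 → quotient 5, remainder 0

[1; 3, 1, 5]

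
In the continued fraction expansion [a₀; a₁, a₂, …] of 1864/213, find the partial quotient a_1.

Apply division with remainder until the remainder is 0:
1864 = 8·213 + 160, so a_0 = 8
213 = 1·160 + 53, so a_1 = 1

1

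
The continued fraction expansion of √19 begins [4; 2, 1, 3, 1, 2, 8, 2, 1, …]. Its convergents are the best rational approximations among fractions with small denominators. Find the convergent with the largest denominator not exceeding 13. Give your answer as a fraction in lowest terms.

48/11

List convergents until the denominator exceeds the bound:
a_0 = 4: 4/1  (≤ bound)
a_1 = 2: 9/2  (≤ bound)
a_2 = 1: 13/3  (≤ bound)
a_3 = 3: 48/11  (≤ bound)
a_4 = 1: 61/14  (> 13, stop)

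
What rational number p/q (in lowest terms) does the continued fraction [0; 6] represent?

Work from the innermost term outward:
Start with 6.
0 + 1/(6/1) = 0 + 1/6 = 1/6

1/6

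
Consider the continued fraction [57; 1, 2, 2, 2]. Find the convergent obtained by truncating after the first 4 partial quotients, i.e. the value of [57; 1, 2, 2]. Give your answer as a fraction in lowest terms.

404/7

Use the convergent recurrence hₖ = aₖ·hₖ₋₁ + hₖ₋₂ (and likewise for the denominators kₖ):
a_0 = 57: 57/1
a_1 = 1: 58/1
a_2 = 2: 173/3
a_3 = 2: 404/7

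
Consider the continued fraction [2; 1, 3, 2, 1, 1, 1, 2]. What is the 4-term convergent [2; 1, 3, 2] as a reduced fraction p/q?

25/9

Collapse the nested fraction from the inside out:
Start with 2.
3 + 1/(2/1) = 3 + 1/2 = 7/2
1 + 1/(7/2) = 1 + 2/7 = 9/7
2 + 1/(9/7) = 2 + 7/9 = 25/9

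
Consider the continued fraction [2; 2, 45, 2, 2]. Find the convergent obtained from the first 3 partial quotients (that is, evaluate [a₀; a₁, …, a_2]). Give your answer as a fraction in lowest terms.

227/91

Build up convergents one term at a time:
a_0 = 2: 2/1
a_1 = 2: 5/2
a_2 = 45: 227/91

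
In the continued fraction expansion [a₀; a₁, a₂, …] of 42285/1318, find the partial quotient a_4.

9

Run the Euclidean algorithm, recording each quotient:
42285 = 32·1318 + 109, so a_0 = 32
1318 = 12·109 + 10, so a_1 = 12
109 = 10·10 + 9, so a_2 = 10
10 = 1·9 + 1, so a_3 = 1
9 = 9·1 + 0, so a_4 = 9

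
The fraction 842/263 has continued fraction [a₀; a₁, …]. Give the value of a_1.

4

Apply division with remainder until the remainder is 0:
⌊842/263⌋ = 3, remainder 53
⌊263/53⌋ = 4, remainder 51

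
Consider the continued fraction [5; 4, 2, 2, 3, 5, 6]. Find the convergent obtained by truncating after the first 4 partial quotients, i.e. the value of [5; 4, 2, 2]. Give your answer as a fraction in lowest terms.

Start with 2.
2 + 1/(2/1) = 2 + 1/2 = 5/2
4 + 1/(5/2) = 4 + 2/5 = 22/5
5 + 1/(22/5) = 5 + 5/22 = 115/22

115/22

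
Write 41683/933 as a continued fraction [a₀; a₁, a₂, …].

[44; 1, 2, 11, 5, 2, 2]

41683 = 44·933 + 631, so a_0 = 44
933 = 1·631 + 302, so a_1 = 1
631 = 2·302 + 27, so a_2 = 2
302 = 11·27 + 5, so a_3 = 11
27 = 5·5 + 2, so a_4 = 5
5 = 2·2 + 1, so a_5 = 2
2 = 2·1 + 0, so a_6 = 2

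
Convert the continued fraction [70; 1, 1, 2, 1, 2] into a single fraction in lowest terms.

a_0 = 70: 70/1
a_1 = 1: 71/1
a_2 = 1: 141/2
a_3 = 2: 353/5
a_4 = 1: 494/7
a_5 = 2: 1341/19

1341/19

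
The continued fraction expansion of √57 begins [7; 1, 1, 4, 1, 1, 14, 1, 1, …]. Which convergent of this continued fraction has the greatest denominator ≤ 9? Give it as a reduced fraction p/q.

a_0 = 7: 7/1  (≤ bound)
a_1 = 1: 8/1  (≤ bound)
a_2 = 1: 15/2  (≤ bound)
a_3 = 4: 68/9  (≤ bound)
a_4 = 1: 83/11  (> 9, stop)

68/9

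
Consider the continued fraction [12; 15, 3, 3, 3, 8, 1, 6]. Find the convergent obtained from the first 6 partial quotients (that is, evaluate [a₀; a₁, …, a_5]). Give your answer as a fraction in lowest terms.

50590/4193

Compute successive convergents:
a_0 = 12: 12/1
a_1 = 15: 181/15
a_2 = 3: 555/46
a_3 = 3: 1846/153
a_4 = 3: 6093/505
a_5 = 8: 50590/4193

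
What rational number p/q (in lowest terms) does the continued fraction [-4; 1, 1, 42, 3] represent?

-898/257

Use the convergent recurrence hₖ = aₖ·hₖ₋₁ + hₖ₋₂ (and likewise for the denominators kₖ):
a_0 = -4: -4/1
a_1 = 1: -3/1
a_2 = 1: -7/2
a_3 = 42: -297/85
a_4 = 3: -898/257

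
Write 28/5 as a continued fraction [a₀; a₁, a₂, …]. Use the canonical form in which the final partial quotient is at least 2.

Apply division with remainder until the remainder is 0:
28 ÷ 5 → quotient 5, remainder 3
5 ÷ 3 → quotient 1, remainder 2
3 ÷ 2 → quotient 1, remainder 1
2 ÷ 1 → quotient 2, remainder 0

[5; 1, 1, 2]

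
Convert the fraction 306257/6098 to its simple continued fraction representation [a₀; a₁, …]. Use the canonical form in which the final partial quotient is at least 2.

[50; 4, 2, 39, 2, 2, 3]

Repeatedly divide and take the remainder:
306257 ÷ 6098 → quotient 50, remainder 1357
6098 ÷ 1357 → quotient 4, remainder 670
1357 ÷ 670 → quotient 2, remainder 17
670 ÷ 17 → quotient 39, remainder 7
17 ÷ 7 → quotient 2, remainder 3
7 ÷ 3 → quotient 2, remainder 1
3 ÷ 1 → quotient 3, remainder 0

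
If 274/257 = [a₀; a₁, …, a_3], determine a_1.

Run the Euclidean algorithm, recording each quotient:
274 = 1·257 + 17, so a_0 = 1
257 = 15·17 + 2, so a_1 = 15

15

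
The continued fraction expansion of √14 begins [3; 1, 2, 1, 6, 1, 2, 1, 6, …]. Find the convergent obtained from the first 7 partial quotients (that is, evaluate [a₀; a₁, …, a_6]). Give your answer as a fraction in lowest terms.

333/89

Start with 2.
1 + 1/(2/1) = 1 + 1/2 = 3/2
6 + 1/(3/2) = 6 + 2/3 = 20/3
1 + 1/(20/3) = 1 + 3/20 = 23/20
2 + 1/(23/20) = 2 + 20/23 = 66/23
1 + 1/(66/23) = 1 + 23/66 = 89/66
3 + 1/(89/66) = 3 + 66/89 = 333/89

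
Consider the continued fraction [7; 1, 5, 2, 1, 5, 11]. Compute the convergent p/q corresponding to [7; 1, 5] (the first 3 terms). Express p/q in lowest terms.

Start with 5.
1 + 1/(5/1) = 1 + 1/5 = 6/5
7 + 1/(6/5) = 7 + 5/6 = 47/6

47/6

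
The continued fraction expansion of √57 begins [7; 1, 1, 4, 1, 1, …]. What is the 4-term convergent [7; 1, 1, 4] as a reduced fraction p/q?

Start with 4.
1 + 1/(4/1) = 1 + 1/4 = 5/4
1 + 1/(5/4) = 1 + 4/5 = 9/5
7 + 1/(9/5) = 7 + 5/9 = 68/9

68/9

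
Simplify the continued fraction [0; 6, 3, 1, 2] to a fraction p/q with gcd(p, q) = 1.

a_0 = 0: 0/1
a_1 = 6: 1/6
a_2 = 3: 3/19
a_3 = 1: 4/25
a_4 = 2: 11/69

11/69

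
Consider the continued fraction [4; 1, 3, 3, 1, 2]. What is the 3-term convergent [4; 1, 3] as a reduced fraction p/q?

19/4

Start with 3.
1 + 1/(3/1) = 1 + 1/3 = 4/3
4 + 1/(4/3) = 4 + 3/4 = 19/4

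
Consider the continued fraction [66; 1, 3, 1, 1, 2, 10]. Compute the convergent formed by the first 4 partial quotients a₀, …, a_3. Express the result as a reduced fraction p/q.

a_0 = 66: 66/1
a_1 = 1: 67/1
a_2 = 3: 267/4
a_3 = 1: 334/5

334/5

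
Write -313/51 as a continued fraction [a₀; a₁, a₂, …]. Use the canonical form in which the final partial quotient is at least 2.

[-7; 1, 6, 3, 2]

-313 ÷ 51 → quotient -7, remainder 44
51 ÷ 44 → quotient 1, remainder 7
44 ÷ 7 → quotient 6, remainder 2
7 ÷ 2 → quotient 3, remainder 1
2 ÷ 1 → quotient 2, remainder 0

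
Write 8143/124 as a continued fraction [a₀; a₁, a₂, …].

Run the Euclidean algorithm, recording each quotient:
8143 = 65·124 + 83, so a_0 = 65
124 = 1·83 + 41, so a_1 = 1
83 = 2·41 + 1, so a_2 = 2
41 = 41·1 + 0, so a_3 = 41

[65; 1, 2, 41]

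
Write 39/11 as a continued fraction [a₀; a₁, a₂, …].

⌊39/11⌋ = 3, remainder 6
⌊11/6⌋ = 1, remainder 5
⌊6/5⌋ = 1, remainder 1
⌊5/1⌋ = 5, remainder 0

[3; 1, 1, 5]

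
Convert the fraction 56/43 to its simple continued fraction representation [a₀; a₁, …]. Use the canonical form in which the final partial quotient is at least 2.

Run the Euclidean algorithm, recording each quotient:
56 ÷ 43 → quotient 1, remainder 13
43 ÷ 13 → quotient 3, remainder 4
13 ÷ 4 → quotient 3, remainder 1
4 ÷ 1 → quotient 4, remainder 0

[1; 3, 3, 4]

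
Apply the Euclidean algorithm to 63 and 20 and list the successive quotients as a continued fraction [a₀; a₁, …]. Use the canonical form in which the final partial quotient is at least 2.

[3; 6, 1, 2]

Repeatedly divide and take the remainder:
63 = 3·20 + 3, so a_0 = 3
20 = 6·3 + 2, so a_1 = 6
3 = 1·2 + 1, so a_2 = 1
2 = 2·1 + 0, so a_3 = 2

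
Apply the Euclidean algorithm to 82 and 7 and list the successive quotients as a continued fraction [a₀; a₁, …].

[11; 1, 2, 2]

82 = 11·7 + 5, so a_0 = 11
7 = 1·5 + 2, so a_1 = 1
5 = 2·2 + 1, so a_2 = 2
2 = 2·1 + 0, so a_3 = 2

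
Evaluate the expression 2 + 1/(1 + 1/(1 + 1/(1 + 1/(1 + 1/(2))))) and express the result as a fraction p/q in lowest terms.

34/13

a_0 = 2: 2/1
a_1 = 1: 3/1
a_2 = 1: 5/2
a_3 = 1: 8/3
a_4 = 1: 13/5
a_5 = 2: 34/13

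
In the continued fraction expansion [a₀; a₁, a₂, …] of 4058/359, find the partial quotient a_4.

4058 ÷ 359 → quotient 11, remainder 109
359 ÷ 109 → quotient 3, remainder 32
109 ÷ 32 → quotient 3, remainder 13
32 ÷ 13 → quotient 2, remainder 6
13 ÷ 6 → quotient 2, remainder 1

2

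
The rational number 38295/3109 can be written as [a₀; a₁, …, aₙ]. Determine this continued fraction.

38295 ÷ 3109 → quotient 12, remainder 987
3109 ÷ 987 → quotient 3, remainder 148
987 ÷ 148 → quotient 6, remainder 99
148 ÷ 99 → quotient 1, remainder 49
99 ÷ 49 → quotient 2, remainder 1
49 ÷ 1 → quotient 49, remainder 0

[12; 3, 6, 1, 2, 49]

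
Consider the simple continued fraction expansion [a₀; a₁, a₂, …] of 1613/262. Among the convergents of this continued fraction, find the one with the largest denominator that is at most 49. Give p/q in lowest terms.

197/32

List convergents until the denominator exceeds the bound:
a_0 = 6: 6/1  (≤ bound)
a_1 = 6: 37/6  (≤ bound)
a_2 = 2: 80/13  (≤ bound)
a_3 = 1: 117/19  (≤ bound)
a_4 = 1: 197/32  (≤ bound)
a_5 = 3: 708/115  (> 49, stop)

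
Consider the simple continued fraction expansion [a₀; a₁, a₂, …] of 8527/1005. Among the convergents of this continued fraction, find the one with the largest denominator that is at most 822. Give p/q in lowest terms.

1926/227

a_0 = 8: 8/1  (≤ bound)
a_1 = 2: 17/2  (≤ bound)
a_2 = 15: 263/31  (≤ bound)
a_3 = 1: 280/33  (≤ bound)
a_4 = 2: 823/97  (≤ bound)
a_5 = 2: 1926/227  (≤ bound)
a_6 = 4: 8527/1005  (> 822, stop)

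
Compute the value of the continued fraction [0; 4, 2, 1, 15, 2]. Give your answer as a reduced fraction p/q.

97/421

a_0 = 0: 0/1
a_1 = 4: 1/4
a_2 = 2: 2/9
a_3 = 1: 3/13
a_4 = 15: 47/204
a_5 = 2: 97/421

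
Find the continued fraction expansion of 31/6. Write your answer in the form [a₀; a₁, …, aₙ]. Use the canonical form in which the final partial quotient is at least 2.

[5; 6]

31 ÷ 6 → quotient 5, remainder 1
6 ÷ 1 → quotient 6, remainder 0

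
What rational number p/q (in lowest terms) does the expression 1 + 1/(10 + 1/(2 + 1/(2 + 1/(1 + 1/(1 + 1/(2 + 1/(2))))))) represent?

Start with 2.
2 + 1/(2/1) = 2 + 1/2 = 5/2
1 + 1/(5/2) = 1 + 2/5 = 7/5
1 + 1/(7/5) = 1 + 5/7 = 12/7
2 + 1/(12/7) = 2 + 7/12 = 31/12
2 + 1/(31/12) = 2 + 12/31 = 74/31
10 + 1/(74/31) = 10 + 31/74 = 771/74
1 + 1/(771/74) = 1 + 74/771 = 845/771

845/771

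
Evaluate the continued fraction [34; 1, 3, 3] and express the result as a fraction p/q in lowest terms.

Use the convergent recurrence hₖ = aₖ·hₖ₋₁ + hₖ₋₂ (and likewise for the denominators kₖ):
a_0 = 34: 34/1
a_1 = 1: 35/1
a_2 = 3: 139/4
a_3 = 3: 452/13

452/13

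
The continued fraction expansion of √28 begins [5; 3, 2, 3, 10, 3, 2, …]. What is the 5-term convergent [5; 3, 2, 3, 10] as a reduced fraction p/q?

a_0 = 5: 5/1
a_1 = 3: 16/3
a_2 = 2: 37/7
a_3 = 3: 127/24
a_4 = 10: 1307/247

1307/247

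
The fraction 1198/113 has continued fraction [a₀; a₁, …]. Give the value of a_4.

1

⌊1198/113⌋ = 10, remainder 68
⌊113/68⌋ = 1, remainder 45
⌊68/45⌋ = 1, remainder 23
⌊45/23⌋ = 1, remainder 22
⌊23/22⌋ = 1, remainder 1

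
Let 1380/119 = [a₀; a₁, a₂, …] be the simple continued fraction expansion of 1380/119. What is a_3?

2

Apply division with remainder until the remainder is 0:
1380 = 11·119 + 71, so a_0 = 11
119 = 1·71 + 48, so a_1 = 1
71 = 1·48 + 23, so a_2 = 1
48 = 2·23 + 2, so a_3 = 2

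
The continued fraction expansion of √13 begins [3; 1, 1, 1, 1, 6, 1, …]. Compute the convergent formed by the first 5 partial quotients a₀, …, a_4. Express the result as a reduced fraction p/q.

18/5

Compute successive convergents:
a_0 = 3: 3/1
a_1 = 1: 4/1
a_2 = 1: 7/2
a_3 = 1: 11/3
a_4 = 1: 18/5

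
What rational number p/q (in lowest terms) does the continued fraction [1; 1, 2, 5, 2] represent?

59/35

a_0 = 1: 1/1
a_1 = 1: 2/1
a_2 = 2: 5/3
a_3 = 5: 27/16
a_4 = 2: 59/35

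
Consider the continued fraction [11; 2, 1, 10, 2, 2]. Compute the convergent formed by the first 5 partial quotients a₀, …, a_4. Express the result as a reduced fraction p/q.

a_0 = 11: 11/1
a_1 = 2: 23/2
a_2 = 1: 34/3
a_3 = 10: 363/32
a_4 = 2: 760/67

760/67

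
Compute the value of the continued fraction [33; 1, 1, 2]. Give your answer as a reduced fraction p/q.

a_0 = 33: 33/1
a_1 = 1: 34/1
a_2 = 1: 67/2
a_3 = 2: 168/5

168/5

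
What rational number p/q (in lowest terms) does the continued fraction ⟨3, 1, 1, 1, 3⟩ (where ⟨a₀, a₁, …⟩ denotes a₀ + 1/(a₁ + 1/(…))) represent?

40/11

a_0 = 3: 3/1
a_1 = 1: 4/1
a_2 = 1: 7/2
a_3 = 1: 11/3
a_4 = 3: 40/11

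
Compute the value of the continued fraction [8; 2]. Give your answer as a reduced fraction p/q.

a_0 = 8: 8/1
a_1 = 2: 17/2

17/2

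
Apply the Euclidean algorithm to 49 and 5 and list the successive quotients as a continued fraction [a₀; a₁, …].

Apply division with remainder until the remainder is 0:
49 ÷ 5 → quotient 9, remainder 4
5 ÷ 4 → quotient 1, remainder 1
4 ÷ 1 → quotient 4, remainder 0

[9; 1, 4]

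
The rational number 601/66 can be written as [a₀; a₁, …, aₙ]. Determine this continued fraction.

[9; 9, 2, 3]

Apply division with remainder until the remainder is 0:
601 = 9·66 + 7, so a_0 = 9
66 = 9·7 + 3, so a_1 = 9
7 = 2·3 + 1, so a_2 = 2
3 = 3·1 + 0, so a_3 = 3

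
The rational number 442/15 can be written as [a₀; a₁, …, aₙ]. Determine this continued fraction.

442 = 29·15 + 7, so a_0 = 29
15 = 2·7 + 1, so a_1 = 2
7 = 7·1 + 0, so a_2 = 7

[29; 2, 7]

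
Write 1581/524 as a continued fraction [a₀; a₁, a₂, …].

Repeatedly divide and take the remainder:
1581 = 3·524 + 9, so a_0 = 3
524 = 58·9 + 2, so a_1 = 58
9 = 4·2 + 1, so a_2 = 4
2 = 2·1 + 0, so a_3 = 2

[3; 58, 4, 2]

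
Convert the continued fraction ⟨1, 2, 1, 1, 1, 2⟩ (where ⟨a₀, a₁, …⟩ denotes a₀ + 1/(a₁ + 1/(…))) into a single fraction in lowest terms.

a_0 = 1: 1/1
a_1 = 2: 3/2
a_2 = 1: 4/3
a_3 = 1: 7/5
a_4 = 1: 11/8
a_5 = 2: 29/21

29/21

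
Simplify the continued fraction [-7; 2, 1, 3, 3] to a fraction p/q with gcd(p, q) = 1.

-239/36

Compute successive convergents:
a_0 = -7: -7/1
a_1 = 2: -13/2
a_2 = 1: -20/3
a_3 = 3: -73/11
a_4 = 3: -239/36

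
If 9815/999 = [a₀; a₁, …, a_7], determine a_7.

7

9815 = 9·999 + 824, so a_0 = 9
999 = 1·824 + 175, so a_1 = 1
824 = 4·175 + 124, so a_2 = 4
175 = 1·124 + 51, so a_3 = 1
124 = 2·51 + 22, so a_4 = 2
51 = 2·22 + 7, so a_5 = 2
22 = 3·7 + 1, so a_6 = 3
7 = 7·1 + 0, so a_7 = 7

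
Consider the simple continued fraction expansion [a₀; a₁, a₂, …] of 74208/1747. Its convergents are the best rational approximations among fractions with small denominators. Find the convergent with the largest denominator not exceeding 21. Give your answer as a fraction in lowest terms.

892/21

List convergents until the denominator exceeds the bound:
a_0 = 42: 42/1  (≤ bound)
a_1 = 2: 85/2  (≤ bound)
a_2 = 10: 892/21  (≤ bound)
a_3 = 1: 977/23  (> 21, stop)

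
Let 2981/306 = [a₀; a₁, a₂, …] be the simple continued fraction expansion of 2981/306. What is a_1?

1

Run the Euclidean algorithm, recording each quotient:
⌊2981/306⌋ = 9, remainder 227
⌊306/227⌋ = 1, remainder 79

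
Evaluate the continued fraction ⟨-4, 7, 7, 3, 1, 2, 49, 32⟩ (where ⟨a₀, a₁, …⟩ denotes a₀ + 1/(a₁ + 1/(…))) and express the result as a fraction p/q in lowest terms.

Start with 32.
49 + 1/(32/1) = 49 + 1/32 = 1569/32
2 + 1/(1569/32) = 2 + 32/1569 = 3170/1569
1 + 1/(3170/1569) = 1 + 1569/3170 = 4739/3170
3 + 1/(4739/3170) = 3 + 3170/4739 = 17387/4739
7 + 1/(17387/4739) = 7 + 4739/17387 = 126448/17387
7 + 1/(126448/17387) = 7 + 17387/126448 = 902523/126448
-4 + 1/(902523/126448) = -4 + 126448/902523 = -3483644/902523

-3483644/902523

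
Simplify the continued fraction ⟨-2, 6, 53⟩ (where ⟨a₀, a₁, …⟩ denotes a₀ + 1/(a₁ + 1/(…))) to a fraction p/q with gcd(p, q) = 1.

-585/319

Start with 53.
6 + 1/(53/1) = 6 + 1/53 = 319/53
-2 + 1/(319/53) = -2 + 53/319 = -585/319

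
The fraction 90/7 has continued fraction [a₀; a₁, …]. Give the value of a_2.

90 ÷ 7 → quotient 12, remainder 6
7 ÷ 6 → quotient 1, remainder 1
6 ÷ 1 → quotient 6, remainder 0

6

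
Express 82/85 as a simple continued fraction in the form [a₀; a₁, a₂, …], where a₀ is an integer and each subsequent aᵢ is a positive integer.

[0; 1, 27, 3]

82 ÷ 85 → quotient 0, remainder 82
85 ÷ 82 → quotient 1, remainder 3
82 ÷ 3 → quotient 27, remainder 1
3 ÷ 1 → quotient 3, remainder 0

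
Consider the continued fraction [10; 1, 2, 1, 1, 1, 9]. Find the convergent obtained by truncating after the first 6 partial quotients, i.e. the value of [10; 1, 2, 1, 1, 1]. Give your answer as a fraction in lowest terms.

Start with 1.
1 + 1/(1/1) = 1 + 1/1 = 2/1
1 + 1/(2/1) = 1 + 1/2 = 3/2
2 + 1/(3/2) = 2 + 2/3 = 8/3
1 + 1/(8/3) = 1 + 3/8 = 11/8
10 + 1/(11/8) = 10 + 8/11 = 118/11

118/11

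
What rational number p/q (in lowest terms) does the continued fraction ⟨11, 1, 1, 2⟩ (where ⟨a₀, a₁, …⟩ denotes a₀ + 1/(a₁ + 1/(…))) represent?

58/5

Work from the innermost term outward:
Start with 2.
1 + 1/(2/1) = 1 + 1/2 = 3/2
1 + 1/(3/2) = 1 + 2/3 = 5/3
11 + 1/(5/3) = 11 + 3/5 = 58/5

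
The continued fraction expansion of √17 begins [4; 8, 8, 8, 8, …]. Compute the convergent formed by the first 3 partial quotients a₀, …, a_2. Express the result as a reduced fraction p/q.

Collapse the nested fraction from the inside out:
Start with 8.
8 + 1/(8/1) = 8 + 1/8 = 65/8
4 + 1/(65/8) = 4 + 8/65 = 268/65

268/65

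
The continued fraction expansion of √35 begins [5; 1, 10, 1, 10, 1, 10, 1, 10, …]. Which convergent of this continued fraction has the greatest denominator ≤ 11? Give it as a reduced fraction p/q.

List convergents until the denominator exceeds the bound:
a_0 = 5: 5/1  (≤ bound)
a_1 = 1: 6/1  (≤ bound)
a_2 = 10: 65/11  (≤ bound)
a_3 = 1: 71/12  (> 11, stop)

65/11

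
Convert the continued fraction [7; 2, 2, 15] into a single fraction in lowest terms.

Use the convergent recurrence hₖ = aₖ·hₖ₋₁ + hₖ₋₂ (and likewise for the denominators kₖ):
a_0 = 7: 7/1
a_1 = 2: 15/2
a_2 = 2: 37/5
a_3 = 15: 570/77

570/77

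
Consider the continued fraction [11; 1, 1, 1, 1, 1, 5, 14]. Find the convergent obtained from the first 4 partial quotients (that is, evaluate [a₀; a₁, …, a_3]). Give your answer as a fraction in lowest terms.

Start with 1.
1 + 1/(1/1) = 1 + 1/1 = 2/1
1 + 1/(2/1) = 1 + 1/2 = 3/2
11 + 1/(3/2) = 11 + 2/3 = 35/3

35/3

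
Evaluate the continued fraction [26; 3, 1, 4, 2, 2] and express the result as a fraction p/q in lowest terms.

2705/103

Use the convergent recurrence hₖ = aₖ·hₖ₋₁ + hₖ₋₂ (and likewise for the denominators kₖ):
a_0 = 26: 26/1
a_1 = 3: 79/3
a_2 = 1: 105/4
a_3 = 4: 499/19
a_4 = 2: 1103/42
a_5 = 2: 2705/103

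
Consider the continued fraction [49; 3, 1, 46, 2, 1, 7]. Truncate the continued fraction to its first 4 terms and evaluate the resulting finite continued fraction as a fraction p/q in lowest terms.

9210/187

Use the convergent recurrence hₖ = aₖ·hₖ₋₁ + hₖ₋₂ (and likewise for the denominators kₖ):
a_0 = 49: 49/1
a_1 = 3: 148/3
a_2 = 1: 197/4
a_3 = 46: 9210/187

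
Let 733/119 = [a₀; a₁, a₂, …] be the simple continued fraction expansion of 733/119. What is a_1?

Run the Euclidean algorithm, recording each quotient:
⌊733/119⌋ = 6, remainder 19
⌊119/19⌋ = 6, remainder 5

6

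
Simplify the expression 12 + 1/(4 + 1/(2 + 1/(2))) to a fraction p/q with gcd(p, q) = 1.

269/22

a_0 = 12: 12/1
a_1 = 4: 49/4
a_2 = 2: 110/9
a_3 = 2: 269/22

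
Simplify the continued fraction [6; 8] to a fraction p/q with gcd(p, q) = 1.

49/8

Compute successive convergents:
a_0 = 6: 6/1
a_1 = 8: 49/8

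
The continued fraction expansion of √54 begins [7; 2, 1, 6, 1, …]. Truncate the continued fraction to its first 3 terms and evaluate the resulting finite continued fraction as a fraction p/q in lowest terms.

Start with 1.
2 + 1/(1/1) = 2 + 1/1 = 3/1
7 + 1/(3/1) = 7 + 1/3 = 22/3

22/3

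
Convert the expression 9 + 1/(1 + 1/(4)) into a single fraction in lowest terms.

a_0 = 9: 9/1
a_1 = 1: 10/1
a_2 = 4: 49/5

49/5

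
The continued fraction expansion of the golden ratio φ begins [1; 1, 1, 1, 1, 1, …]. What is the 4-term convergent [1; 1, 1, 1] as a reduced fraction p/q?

5/3

Work from the innermost term outward:
Start with 1.
1 + 1/(1/1) = 1 + 1/1 = 2/1
1 + 1/(2/1) = 1 + 1/2 = 3/2
1 + 1/(3/2) = 1 + 2/3 = 5/3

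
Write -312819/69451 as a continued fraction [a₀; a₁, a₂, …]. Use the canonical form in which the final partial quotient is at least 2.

Run the Euclidean algorithm, recording each quotient:
-312819 ÷ 69451 → quotient -5, remainder 34436
69451 ÷ 34436 → quotient 2, remainder 579
34436 ÷ 579 → quotient 59, remainder 275
579 ÷ 275 → quotient 2, remainder 29
275 ÷ 29 → quotient 9, remainder 14
29 ÷ 14 → quotient 2, remainder 1
14 ÷ 1 → quotient 14, remainder 0

[-5; 2, 59, 2, 9, 2, 14]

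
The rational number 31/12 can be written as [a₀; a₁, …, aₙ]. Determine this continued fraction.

[2; 1, 1, 2, 2]

31 ÷ 12 → quotient 2, remainder 7
12 ÷ 7 → quotient 1, remainder 5
7 ÷ 5 → quotient 1, remainder 2
5 ÷ 2 → quotient 2, remainder 1
2 ÷ 1 → quotient 2, remainder 0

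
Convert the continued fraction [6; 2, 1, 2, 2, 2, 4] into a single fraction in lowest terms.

Start with 4.
2 + 1/(4/1) = 2 + 1/4 = 9/4
2 + 1/(9/4) = 2 + 4/9 = 22/9
2 + 1/(22/9) = 2 + 9/22 = 53/22
1 + 1/(53/22) = 1 + 22/53 = 75/53
2 + 1/(75/53) = 2 + 53/75 = 203/75
6 + 1/(203/75) = 6 + 75/203 = 1293/203

1293/203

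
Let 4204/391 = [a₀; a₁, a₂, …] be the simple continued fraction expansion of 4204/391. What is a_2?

4204 ÷ 391 → quotient 10, remainder 294
391 ÷ 294 → quotient 1, remainder 97
294 ÷ 97 → quotient 3, remainder 3

3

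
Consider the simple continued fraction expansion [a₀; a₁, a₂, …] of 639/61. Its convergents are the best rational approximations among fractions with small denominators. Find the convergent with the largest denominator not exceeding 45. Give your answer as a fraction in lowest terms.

a_0 = 10: 10/1  (≤ bound)
a_1 = 2: 21/2  (≤ bound)
a_2 = 9: 199/19  (≤ bound)
a_3 = 1: 220/21  (≤ bound)
a_4 = 2: 639/61  (> 45, stop)

220/21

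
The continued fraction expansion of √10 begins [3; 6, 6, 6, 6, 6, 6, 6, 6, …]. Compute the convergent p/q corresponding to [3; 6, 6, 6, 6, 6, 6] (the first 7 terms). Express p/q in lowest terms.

168717/53353

Build up convergents one term at a time:
a_0 = 3: 3/1
a_1 = 6: 19/6
a_2 = 6: 117/37
a_3 = 6: 721/228
a_4 = 6: 4443/1405
a_5 = 6: 27379/8658
a_6 = 6: 168717/53353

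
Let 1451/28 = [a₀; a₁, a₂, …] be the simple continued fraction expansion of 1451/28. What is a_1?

1

1451 = 51·28 + 23, so a_0 = 51
28 = 1·23 + 5, so a_1 = 1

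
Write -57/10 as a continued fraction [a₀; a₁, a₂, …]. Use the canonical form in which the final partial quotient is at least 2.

Apply division with remainder until the remainder is 0:
-57 ÷ 10 → quotient -6, remainder 3
10 ÷ 3 → quotient 3, remainder 1
3 ÷ 1 → quotient 3, remainder 0

[-6; 3, 3]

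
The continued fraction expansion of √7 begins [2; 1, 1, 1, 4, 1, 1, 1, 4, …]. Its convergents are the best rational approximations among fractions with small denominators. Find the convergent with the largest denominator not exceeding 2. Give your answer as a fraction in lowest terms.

5/2

a_0 = 2: 2/1  (≤ bound)
a_1 = 1: 3/1  (≤ bound)
a_2 = 1: 5/2  (≤ bound)
a_3 = 1: 8/3  (> 2, stop)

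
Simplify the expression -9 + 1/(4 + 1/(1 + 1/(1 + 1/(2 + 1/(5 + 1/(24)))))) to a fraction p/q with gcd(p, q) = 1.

-26338/2999

Build up convergents one term at a time:
a_0 = -9: -9/1
a_1 = 4: -35/4
a_2 = 1: -44/5
a_3 = 1: -79/9
a_4 = 2: -202/23
a_5 = 5: -1089/124
a_6 = 24: -26338/2999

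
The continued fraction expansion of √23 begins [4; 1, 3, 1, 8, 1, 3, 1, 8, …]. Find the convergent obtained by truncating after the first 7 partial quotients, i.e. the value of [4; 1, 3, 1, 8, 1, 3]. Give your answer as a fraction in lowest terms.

916/191

Start with 3.
1 + 1/(3/1) = 1 + 1/3 = 4/3
8 + 1/(4/3) = 8 + 3/4 = 35/4
1 + 1/(35/4) = 1 + 4/35 = 39/35
3 + 1/(39/35) = 3 + 35/39 = 152/39
1 + 1/(152/39) = 1 + 39/152 = 191/152
4 + 1/(191/152) = 4 + 152/191 = 916/191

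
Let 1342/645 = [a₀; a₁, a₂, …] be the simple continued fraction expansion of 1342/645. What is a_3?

⌊1342/645⌋ = 2, remainder 52
⌊645/52⌋ = 12, remainder 21
⌊52/21⌋ = 2, remainder 10
⌊21/10⌋ = 2, remainder 1

2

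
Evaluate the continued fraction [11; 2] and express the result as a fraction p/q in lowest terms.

23/2

a_0 = 11: 11/1
a_1 = 2: 23/2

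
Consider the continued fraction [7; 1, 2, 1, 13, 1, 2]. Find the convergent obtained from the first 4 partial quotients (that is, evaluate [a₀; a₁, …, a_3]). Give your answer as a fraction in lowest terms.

31/4

Start with 1.
2 + 1/(1/1) = 2 + 1/1 = 3/1
1 + 1/(3/1) = 1 + 1/3 = 4/3
7 + 1/(4/3) = 7 + 3/4 = 31/4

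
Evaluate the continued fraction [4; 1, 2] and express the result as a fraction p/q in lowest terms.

a_0 = 4: 4/1
a_1 = 1: 5/1
a_2 = 2: 14/3

14/3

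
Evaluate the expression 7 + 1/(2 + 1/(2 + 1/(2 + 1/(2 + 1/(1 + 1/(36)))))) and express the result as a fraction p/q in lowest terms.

Use the convergent recurrence hₖ = aₖ·hₖ₋₁ + hₖ₋₂ (and likewise for the denominators kₖ):
a_0 = 7: 7/1
a_1 = 2: 15/2
a_2 = 2: 37/5
a_3 = 2: 89/12
a_4 = 2: 215/29
a_5 = 1: 304/41
a_6 = 36: 11159/1505

11159/1505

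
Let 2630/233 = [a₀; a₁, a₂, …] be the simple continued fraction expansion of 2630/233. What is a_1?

3

2630 = 11·233 + 67, so a_0 = 11
233 = 3·67 + 32, so a_1 = 3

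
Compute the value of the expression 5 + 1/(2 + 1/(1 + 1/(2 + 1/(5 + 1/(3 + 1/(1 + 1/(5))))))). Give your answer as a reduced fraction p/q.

5571/1037

Start with 5.
1 + 1/(5/1) = 1 + 1/5 = 6/5
3 + 1/(6/5) = 3 + 5/6 = 23/6
5 + 1/(23/6) = 5 + 6/23 = 121/23
2 + 1/(121/23) = 2 + 23/121 = 265/121
1 + 1/(265/121) = 1 + 121/265 = 386/265
2 + 1/(386/265) = 2 + 265/386 = 1037/386
5 + 1/(1037/386) = 5 + 386/1037 = 5571/1037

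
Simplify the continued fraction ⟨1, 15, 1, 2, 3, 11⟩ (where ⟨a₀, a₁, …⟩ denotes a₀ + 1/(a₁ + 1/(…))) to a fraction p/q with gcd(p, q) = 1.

a_0 = 1: 1/1
a_1 = 15: 16/15
a_2 = 1: 17/16
a_3 = 2: 50/47
a_4 = 3: 167/157
a_5 = 11: 1887/1774

1887/1774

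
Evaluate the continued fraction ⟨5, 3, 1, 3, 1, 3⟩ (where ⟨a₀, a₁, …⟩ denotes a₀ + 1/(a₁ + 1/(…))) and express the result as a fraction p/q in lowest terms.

379/72

Work from the innermost term outward:
Start with 3.
1 + 1/(3/1) = 1 + 1/3 = 4/3
3 + 1/(4/3) = 3 + 3/4 = 15/4
1 + 1/(15/4) = 1 + 4/15 = 19/15
3 + 1/(19/15) = 3 + 15/19 = 72/19
5 + 1/(72/19) = 5 + 19/72 = 379/72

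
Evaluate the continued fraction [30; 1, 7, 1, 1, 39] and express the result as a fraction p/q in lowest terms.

Start with 39.
1 + 1/(39/1) = 1 + 1/39 = 40/39
1 + 1/(40/39) = 1 + 39/40 = 79/40
7 + 1/(79/40) = 7 + 40/79 = 593/79
1 + 1/(593/79) = 1 + 79/593 = 672/593
30 + 1/(672/593) = 30 + 593/672 = 20753/672

20753/672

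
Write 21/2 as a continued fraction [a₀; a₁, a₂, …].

21 = 10·2 + 1, so a_0 = 10
2 = 2·1 + 0, so a_1 = 2

[10; 2]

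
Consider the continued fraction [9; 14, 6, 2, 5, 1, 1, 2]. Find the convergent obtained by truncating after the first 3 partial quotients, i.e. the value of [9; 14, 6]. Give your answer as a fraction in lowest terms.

Start with 6.
14 + 1/(6/1) = 14 + 1/6 = 85/6
9 + 1/(85/6) = 9 + 6/85 = 771/85

771/85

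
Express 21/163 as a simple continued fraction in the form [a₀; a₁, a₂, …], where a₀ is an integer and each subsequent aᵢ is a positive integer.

21 = 0·163 + 21, so a_0 = 0
163 = 7·21 + 16, so a_1 = 7
21 = 1·16 + 5, so a_2 = 1
16 = 3·5 + 1, so a_3 = 3
5 = 5·1 + 0, so a_4 = 5

[0; 7, 1, 3, 5]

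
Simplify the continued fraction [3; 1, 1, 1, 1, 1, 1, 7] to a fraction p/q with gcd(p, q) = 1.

Starting at the tail and folding back:
Start with 7.
1 + 1/(7/1) = 1 + 1/7 = 8/7
1 + 1/(8/7) = 1 + 7/8 = 15/8
1 + 1/(15/8) = 1 + 8/15 = 23/15
1 + 1/(23/15) = 1 + 15/23 = 38/23
1 + 1/(38/23) = 1 + 23/38 = 61/38
1 + 1/(61/38) = 1 + 38/61 = 99/61
3 + 1/(99/61) = 3 + 61/99 = 358/99

358/99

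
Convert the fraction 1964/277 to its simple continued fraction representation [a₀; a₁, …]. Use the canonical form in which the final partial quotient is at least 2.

⌊1964/277⌋ = 7, remainder 25
⌊277/25⌋ = 11, remainder 2
⌊25/2⌋ = 12, remainder 1
⌊2/1⌋ = 2, remainder 0

[7; 11, 12, 2]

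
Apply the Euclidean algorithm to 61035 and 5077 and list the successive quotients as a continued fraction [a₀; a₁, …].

61035 ÷ 5077 → quotient 12, remainder 111
5077 ÷ 111 → quotient 45, remainder 82
111 ÷ 82 → quotient 1, remainder 29
82 ÷ 29 → quotient 2, remainder 24
29 ÷ 24 → quotient 1, remainder 5
24 ÷ 5 → quotient 4, remainder 4
5 ÷ 4 → quotient 1, remainder 1
4 ÷ 1 → quotient 4, remainder 0

[12; 45, 1, 2, 1, 4, 1, 4]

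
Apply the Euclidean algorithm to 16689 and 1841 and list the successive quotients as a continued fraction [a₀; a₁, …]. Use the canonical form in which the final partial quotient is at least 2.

[9; 15, 2, 1, 12, 1, 2]

Apply division with remainder until the remainder is 0:
16689 ÷ 1841 → quotient 9, remainder 120
1841 ÷ 120 → quotient 15, remainder 41
120 ÷ 41 → quotient 2, remainder 38
41 ÷ 38 → quotient 1, remainder 3
38 ÷ 3 → quotient 12, remainder 2
3 ÷ 2 → quotient 1, remainder 1
2 ÷ 1 → quotient 2, remainder 0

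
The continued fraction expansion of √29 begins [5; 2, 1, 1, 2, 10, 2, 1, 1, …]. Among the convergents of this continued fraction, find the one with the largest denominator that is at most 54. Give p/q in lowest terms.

70/13

a_0 = 5: 5/1  (≤ bound)
a_1 = 2: 11/2  (≤ bound)
a_2 = 1: 16/3  (≤ bound)
a_3 = 1: 27/5  (≤ bound)
a_4 = 2: 70/13  (≤ bound)
a_5 = 10: 727/135  (> 54, stop)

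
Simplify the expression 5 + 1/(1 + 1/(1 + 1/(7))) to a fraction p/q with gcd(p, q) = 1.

Start with 7.
1 + 1/(7/1) = 1 + 1/7 = 8/7
1 + 1/(8/7) = 1 + 7/8 = 15/8
5 + 1/(15/8) = 5 + 8/15 = 83/15

83/15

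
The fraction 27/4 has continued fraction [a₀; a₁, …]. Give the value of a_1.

1

⌊27/4⌋ = 6, remainder 3
⌊4/3⌋ = 1, remainder 1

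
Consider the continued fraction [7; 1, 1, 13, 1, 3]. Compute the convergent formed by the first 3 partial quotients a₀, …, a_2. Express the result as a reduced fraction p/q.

15/2

Starting at the tail and folding back:
Start with 1.
1 + 1/(1/1) = 1 + 1/1 = 2/1
7 + 1/(2/1) = 7 + 1/2 = 15/2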